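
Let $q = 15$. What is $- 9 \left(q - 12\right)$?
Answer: $-27$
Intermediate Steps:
$- 9 \left(q - 12\right) = - 9 \left(15 - 12\right) = \left(-9\right) 3 = -27$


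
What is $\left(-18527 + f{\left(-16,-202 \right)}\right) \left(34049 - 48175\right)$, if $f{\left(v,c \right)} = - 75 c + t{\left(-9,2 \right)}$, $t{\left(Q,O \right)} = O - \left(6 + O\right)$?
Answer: $47788258$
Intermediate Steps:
$t{\left(Q,O \right)} = -6$
$f{\left(v,c \right)} = -6 - 75 c$ ($f{\left(v,c \right)} = - 75 c - 6 = -6 - 75 c$)
$\left(-18527 + f{\left(-16,-202 \right)}\right) \left(34049 - 48175\right) = \left(-18527 - -15144\right) \left(34049 - 48175\right) = \left(-18527 + \left(-6 + 15150\right)\right) \left(-14126\right) = \left(-18527 + 15144\right) \left(-14126\right) = \left(-3383\right) \left(-14126\right) = 47788258$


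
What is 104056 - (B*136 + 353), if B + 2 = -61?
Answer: 112271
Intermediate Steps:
B = -63 (B = -2 - 61 = -63)
104056 - (B*136 + 353) = 104056 - (-63*136 + 353) = 104056 - (-8568 + 353) = 104056 - 1*(-8215) = 104056 + 8215 = 112271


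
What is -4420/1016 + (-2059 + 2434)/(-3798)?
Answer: -357670/80391 ≈ -4.4491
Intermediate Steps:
-4420/1016 + (-2059 + 2434)/(-3798) = -4420*1/1016 + 375*(-1/3798) = -1105/254 - 125/1266 = -357670/80391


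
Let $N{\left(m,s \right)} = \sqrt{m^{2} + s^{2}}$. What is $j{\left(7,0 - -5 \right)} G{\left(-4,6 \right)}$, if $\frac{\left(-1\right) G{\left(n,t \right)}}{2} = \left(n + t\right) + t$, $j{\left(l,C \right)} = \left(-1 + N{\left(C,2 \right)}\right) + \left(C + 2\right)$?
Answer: $-96 - 16 \sqrt{29} \approx -182.16$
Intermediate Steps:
$j{\left(l,C \right)} = 1 + C + \sqrt{4 + C^{2}}$ ($j{\left(l,C \right)} = \left(-1 + \sqrt{C^{2} + 2^{2}}\right) + \left(C + 2\right) = \left(-1 + \sqrt{C^{2} + 4}\right) + \left(2 + C\right) = \left(-1 + \sqrt{4 + C^{2}}\right) + \left(2 + C\right) = 1 + C + \sqrt{4 + C^{2}}$)
$G{\left(n,t \right)} = - 4 t - 2 n$ ($G{\left(n,t \right)} = - 2 \left(\left(n + t\right) + t\right) = - 2 \left(n + 2 t\right) = - 4 t - 2 n$)
$j{\left(7,0 - -5 \right)} G{\left(-4,6 \right)} = \left(1 + \left(0 - -5\right) + \sqrt{4 + \left(0 - -5\right)^{2}}\right) \left(\left(-4\right) 6 - -8\right) = \left(1 + \left(0 + 5\right) + \sqrt{4 + \left(0 + 5\right)^{2}}\right) \left(-24 + 8\right) = \left(1 + 5 + \sqrt{4 + 5^{2}}\right) \left(-16\right) = \left(1 + 5 + \sqrt{4 + 25}\right) \left(-16\right) = \left(1 + 5 + \sqrt{29}\right) \left(-16\right) = \left(6 + \sqrt{29}\right) \left(-16\right) = -96 - 16 \sqrt{29}$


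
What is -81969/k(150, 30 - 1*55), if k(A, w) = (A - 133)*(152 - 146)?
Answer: -27323/34 ≈ -803.62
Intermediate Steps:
k(A, w) = -798 + 6*A (k(A, w) = (-133 + A)*6 = -798 + 6*A)
-81969/k(150, 30 - 1*55) = -81969/(-798 + 6*150) = -81969/(-798 + 900) = -81969/102 = -81969*1/102 = -27323/34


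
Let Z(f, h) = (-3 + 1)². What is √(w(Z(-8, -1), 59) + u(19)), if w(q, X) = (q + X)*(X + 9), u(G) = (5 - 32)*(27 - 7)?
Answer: 12*√26 ≈ 61.188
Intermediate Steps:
Z(f, h) = 4 (Z(f, h) = (-2)² = 4)
u(G) = -540 (u(G) = -27*20 = -540)
w(q, X) = (9 + X)*(X + q) (w(q, X) = (X + q)*(9 + X) = (9 + X)*(X + q))
√(w(Z(-8, -1), 59) + u(19)) = √((59² + 9*59 + 9*4 + 59*4) - 540) = √((3481 + 531 + 36 + 236) - 540) = √(4284 - 540) = √3744 = 12*√26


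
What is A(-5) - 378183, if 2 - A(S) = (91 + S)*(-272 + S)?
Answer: -354359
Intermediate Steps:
A(S) = 2 - (-272 + S)*(91 + S) (A(S) = 2 - (91 + S)*(-272 + S) = 2 - (-272 + S)*(91 + S))
A(-5) - 378183 = (24754 - 1*(-5)² + 181*(-5)) - 378183 = (24754 - 1*25 - 905) - 378183 = (24754 - 25 - 905) - 378183 = 23824 - 378183 = -354359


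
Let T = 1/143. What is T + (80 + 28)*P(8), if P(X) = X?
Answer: 123553/143 ≈ 864.01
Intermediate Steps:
T = 1/143 ≈ 0.0069930
T + (80 + 28)*P(8) = 1/143 + (80 + 28)*8 = 1/143 + 108*8 = 1/143 + 864 = 123553/143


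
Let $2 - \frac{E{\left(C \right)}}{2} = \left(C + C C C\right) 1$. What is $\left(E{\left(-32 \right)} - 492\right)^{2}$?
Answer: $4239572544$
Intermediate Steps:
$E{\left(C \right)} = 4 - 2 C - 2 C^{3}$ ($E{\left(C \right)} = 4 - 2 \left(C + C C C\right) 1 = 4 - 2 \left(C + C^{2} C\right) 1 = 4 - 2 \left(C + C^{3}\right) 1 = 4 - 2 \left(C + C^{3}\right) = 4 - \left(2 C + 2 C^{3}\right) = 4 - 2 C - 2 C^{3}$)
$\left(E{\left(-32 \right)} - 492\right)^{2} = \left(\left(4 - -64 - 2 \left(-32\right)^{3}\right) - 492\right)^{2} = \left(\left(4 + 64 - -65536\right) - 492\right)^{2} = \left(\left(4 + 64 + 65536\right) - 492\right)^{2} = \left(65604 - 492\right)^{2} = 65112^{2} = 4239572544$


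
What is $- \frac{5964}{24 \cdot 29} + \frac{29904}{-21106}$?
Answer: $- \frac{6112057}{612074} \approx -9.9858$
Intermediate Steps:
$- \frac{5964}{24 \cdot 29} + \frac{29904}{-21106} = - \frac{5964}{696} + 29904 \left(- \frac{1}{21106}\right) = \left(-5964\right) \frac{1}{696} - \frac{14952}{10553} = - \frac{497}{58} - \frac{14952}{10553} = - \frac{6112057}{612074}$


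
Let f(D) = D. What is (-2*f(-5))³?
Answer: 1000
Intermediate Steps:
(-2*f(-5))³ = (-2*(-5))³ = 10³ = 1000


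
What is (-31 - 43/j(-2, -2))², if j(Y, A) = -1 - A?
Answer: 5476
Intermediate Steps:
(-31 - 43/j(-2, -2))² = (-31 - 43/(-1 - 1*(-2)))² = (-31 - 43/(-1 + 2))² = (-31 - 43/1)² = (-31 - 43*1)² = (-31 - 43)² = (-74)² = 5476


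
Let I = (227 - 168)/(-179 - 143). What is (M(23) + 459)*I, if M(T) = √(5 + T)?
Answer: -27081/322 - 59*√7/161 ≈ -85.072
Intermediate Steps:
I = -59/322 (I = 59/(-322) = 59*(-1/322) = -59/322 ≈ -0.18323)
(M(23) + 459)*I = (√(5 + 23) + 459)*(-59/322) = (√28 + 459)*(-59/322) = (2*√7 + 459)*(-59/322) = (459 + 2*√7)*(-59/322) = -27081/322 - 59*√7/161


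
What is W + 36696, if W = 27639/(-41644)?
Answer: 1528140585/41644 ≈ 36695.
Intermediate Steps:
W = -27639/41644 (W = 27639*(-1/41644) = -27639/41644 ≈ -0.66370)
W + 36696 = -27639/41644 + 36696 = 1528140585/41644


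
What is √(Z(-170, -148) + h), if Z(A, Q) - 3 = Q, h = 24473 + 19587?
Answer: √43915 ≈ 209.56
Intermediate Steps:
h = 44060
Z(A, Q) = 3 + Q
√(Z(-170, -148) + h) = √((3 - 148) + 44060) = √(-145 + 44060) = √43915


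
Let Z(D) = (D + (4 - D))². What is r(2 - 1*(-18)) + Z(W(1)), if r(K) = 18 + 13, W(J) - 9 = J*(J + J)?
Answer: 47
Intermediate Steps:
W(J) = 9 + 2*J² (W(J) = 9 + J*(J + J) = 9 + J*(2*J) = 9 + 2*J²)
Z(D) = 16 (Z(D) = 4² = 16)
r(K) = 31
r(2 - 1*(-18)) + Z(W(1)) = 31 + 16 = 47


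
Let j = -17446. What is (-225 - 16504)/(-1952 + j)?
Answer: 16729/19398 ≈ 0.86241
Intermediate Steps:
(-225 - 16504)/(-1952 + j) = (-225 - 16504)/(-1952 - 17446) = -16729/(-19398) = -16729*(-1/19398) = 16729/19398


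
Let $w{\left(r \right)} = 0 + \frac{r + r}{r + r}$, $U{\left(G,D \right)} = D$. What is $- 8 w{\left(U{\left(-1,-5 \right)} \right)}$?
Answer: $-8$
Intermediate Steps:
$w{\left(r \right)} = 1$ ($w{\left(r \right)} = 0 + \frac{2 r}{2 r} = 0 + 2 r \frac{1}{2 r} = 0 + 1 = 1$)
$- 8 w{\left(U{\left(-1,-5 \right)} \right)} = \left(-8\right) 1 = -8$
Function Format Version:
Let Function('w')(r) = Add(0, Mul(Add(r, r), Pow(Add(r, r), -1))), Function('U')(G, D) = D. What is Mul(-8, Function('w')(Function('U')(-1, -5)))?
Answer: -8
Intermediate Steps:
Function('w')(r) = 1 (Function('w')(r) = Add(0, Mul(Mul(2, r), Pow(Mul(2, r), -1))) = Add(0, Mul(Mul(2, r), Mul(Rational(1, 2), Pow(r, -1)))) = Add(0, 1) = 1)
Mul(-8, Function('w')(Function('U')(-1, -5))) = Mul(-8, 1) = -8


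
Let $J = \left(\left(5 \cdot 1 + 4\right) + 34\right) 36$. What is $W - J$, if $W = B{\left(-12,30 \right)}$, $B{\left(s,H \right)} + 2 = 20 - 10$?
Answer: $-1540$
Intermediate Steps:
$B{\left(s,H \right)} = 8$ ($B{\left(s,H \right)} = -2 + \left(20 - 10\right) = -2 + 10 = 8$)
$J = 1548$ ($J = \left(\left(5 + 4\right) + 34\right) 36 = \left(9 + 34\right) 36 = 43 \cdot 36 = 1548$)
$W = 8$
$W - J = 8 - 1548 = -1540$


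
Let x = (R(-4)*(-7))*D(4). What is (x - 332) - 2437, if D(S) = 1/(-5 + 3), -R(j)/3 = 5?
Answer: -5643/2 ≈ -2821.5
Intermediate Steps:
R(j) = -15 (R(j) = -3*5 = -15)
D(S) = -½ (D(S) = 1/(-2) = -½)
x = -105/2 (x = -15*(-7)*(-½) = 105*(-½) = -105/2 ≈ -52.500)
(x - 332) - 2437 = (-105/2 - 332) - 2437 = -769/2 - 2437 = -5643/2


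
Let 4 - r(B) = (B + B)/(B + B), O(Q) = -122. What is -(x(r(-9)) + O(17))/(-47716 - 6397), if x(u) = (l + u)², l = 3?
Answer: -86/54113 ≈ -0.0015893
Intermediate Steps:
r(B) = 3 (r(B) = 4 - (B + B)/(B + B) = 4 - 2*B/(2*B) = 4 - 2*B*1/(2*B) = 4 - 1*1 = 4 - 1 = 3)
x(u) = (3 + u)²
-(x(r(-9)) + O(17))/(-47716 - 6397) = -((3 + 3)² - 122)/(-47716 - 6397) = -(6² - 122)/(-54113) = -(36 - 122)*(-1)/54113 = -(-86)*(-1)/54113 = -1*86/54113 = -86/54113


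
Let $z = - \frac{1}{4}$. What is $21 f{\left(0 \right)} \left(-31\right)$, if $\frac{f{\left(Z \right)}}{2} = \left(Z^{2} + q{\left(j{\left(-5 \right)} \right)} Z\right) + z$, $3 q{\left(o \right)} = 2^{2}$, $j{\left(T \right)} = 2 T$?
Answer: $\frac{651}{2} \approx 325.5$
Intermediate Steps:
$q{\left(o \right)} = \frac{4}{3}$ ($q{\left(o \right)} = \frac{2^{2}}{3} = \frac{1}{3} \cdot 4 = \frac{4}{3}$)
$z = - \frac{1}{4}$ ($z = \left(-1\right) \frac{1}{4} = - \frac{1}{4} \approx -0.25$)
$f{\left(Z \right)} = - \frac{1}{2} + 2 Z^{2} + \frac{8 Z}{3}$ ($f{\left(Z \right)} = 2 \left(\left(Z^{2} + \frac{4 Z}{3}\right) - \frac{1}{4}\right) = 2 \left(- \frac{1}{4} + Z^{2} + \frac{4 Z}{3}\right) = - \frac{1}{2} + 2 Z^{2} + \frac{8 Z}{3}$)
$21 f{\left(0 \right)} \left(-31\right) = 21 \left(- \frac{1}{2} + 2 \cdot 0^{2} + \frac{8}{3} \cdot 0\right) \left(-31\right) = 21 \left(- \frac{1}{2} + 2 \cdot 0 + 0\right) \left(-31\right) = 21 \left(- \frac{1}{2} + 0 + 0\right) \left(-31\right) = 21 \left(- \frac{1}{2}\right) \left(-31\right) = \left(- \frac{21}{2}\right) \left(-31\right) = \frac{651}{2}$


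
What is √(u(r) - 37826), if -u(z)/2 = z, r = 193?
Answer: 2*I*√9553 ≈ 195.48*I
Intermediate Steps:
u(z) = -2*z
√(u(r) - 37826) = √(-2*193 - 37826) = √(-386 - 37826) = √(-38212) = 2*I*√9553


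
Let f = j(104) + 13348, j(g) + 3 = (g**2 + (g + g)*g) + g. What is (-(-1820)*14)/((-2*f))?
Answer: -12740/45897 ≈ -0.27758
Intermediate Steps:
j(g) = -3 + g + 3*g**2 (j(g) = -3 + ((g**2 + (g + g)*g) + g) = -3 + ((g**2 + (2*g)*g) + g) = -3 + ((g**2 + 2*g**2) + g) = -3 + (3*g**2 + g) = -3 + (g + 3*g**2) = -3 + g + 3*g**2)
f = 45897 (f = (-3 + 104 + 3*104**2) + 13348 = (-3 + 104 + 3*10816) + 13348 = (-3 + 104 + 32448) + 13348 = 32549 + 13348 = 45897)
(-(-1820)*14)/((-2*f)) = (-(-1820)*14)/((-2*45897)) = -182*(-140)/(-91794) = 25480*(-1/91794) = -12740/45897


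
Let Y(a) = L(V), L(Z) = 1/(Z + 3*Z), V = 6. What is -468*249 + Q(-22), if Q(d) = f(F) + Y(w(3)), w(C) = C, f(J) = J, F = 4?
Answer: -2796671/24 ≈ -1.1653e+5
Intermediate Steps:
L(Z) = 1/(4*Z)
Y(a) = 1/24 (Y(a) = (1/4)/6 = (1/4)*(1/6) = 1/24)
Q(d) = 97/24 (Q(d) = 4 + 1/24 = 97/24)
-468*249 + Q(-22) = -468*249 + 97/24 = -116532 + 97/24 = -2796671/24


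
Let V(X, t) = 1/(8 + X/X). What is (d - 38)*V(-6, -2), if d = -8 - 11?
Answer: -19/3 ≈ -6.3333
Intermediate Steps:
V(X, t) = ⅑ (V(X, t) = 1/(8 + 1) = 1/9 = ⅑)
d = -19
(d - 38)*V(-6, -2) = (-19 - 38)*(⅑) = -57*⅑ = -19/3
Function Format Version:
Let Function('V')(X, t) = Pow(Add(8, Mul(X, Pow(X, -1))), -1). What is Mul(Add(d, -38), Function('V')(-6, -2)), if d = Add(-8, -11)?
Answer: Rational(-19, 3) ≈ -6.3333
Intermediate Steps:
Function('V')(X, t) = Rational(1, 9) (Function('V')(X, t) = Pow(Add(8, 1), -1) = Pow(9, -1) = Rational(1, 9))
d = -19
Mul(Add(d, -38), Function('V')(-6, -2)) = Mul(Add(-19, -38), Rational(1, 9)) = Mul(-57, Rational(1, 9)) = Rational(-19, 3)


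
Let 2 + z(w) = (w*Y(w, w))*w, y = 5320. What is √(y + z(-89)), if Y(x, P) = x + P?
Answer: 2*I*√351155 ≈ 1185.2*I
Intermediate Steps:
Y(x, P) = P + x
z(w) = -2 + 2*w³ (z(w) = -2 + (w*(w + w))*w = -2 + (w*(2*w))*w = -2 + (2*w²)*w = -2 + 2*w³)
√(y + z(-89)) = √(5320 + (-2 + 2*(-89)³)) = √(5320 + (-2 + 2*(-704969))) = √(5320 + (-2 - 1409938)) = √(5320 - 1409940) = √(-1404620) = 2*I*√351155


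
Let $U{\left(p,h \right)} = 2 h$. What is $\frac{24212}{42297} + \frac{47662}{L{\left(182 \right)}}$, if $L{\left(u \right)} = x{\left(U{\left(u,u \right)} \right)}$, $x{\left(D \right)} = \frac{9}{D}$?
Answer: $\frac{244603172468}{126891} \approx 1.9277 \cdot 10^{6}$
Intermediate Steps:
$L{\left(u \right)} = \frac{9}{2 u}$
$\frac{24212}{42297} + \frac{47662}{L{\left(182 \right)}} = \frac{24212}{42297} + \frac{47662}{\frac{9}{2} \cdot \frac{1}{182}} = 24212 \cdot \frac{1}{42297} + \frac{47662}{\frac{9}{2} \cdot \frac{1}{182}} = \frac{24212}{42297} + \frac{47662}{\frac{9}{364}} = \frac{24212}{42297} + 47662 \cdot \frac{364}{9} = \frac{24212}{42297} + \frac{17348968}{9} = \frac{244603172468}{126891}$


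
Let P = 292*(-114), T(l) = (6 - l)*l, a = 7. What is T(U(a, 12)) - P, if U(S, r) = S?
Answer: 33281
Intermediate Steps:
T(l) = l*(6 - l)
P = -33288
T(U(a, 12)) - P = 7*(6 - 1*7) - 1*(-33288) = 7*(6 - 7) + 33288 = 7*(-1) + 33288 = -7 + 33288 = 33281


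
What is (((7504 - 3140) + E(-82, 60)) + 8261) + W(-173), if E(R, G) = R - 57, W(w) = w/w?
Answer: 12487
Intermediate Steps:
W(w) = 1
E(R, G) = -57 + R
(((7504 - 3140) + E(-82, 60)) + 8261) + W(-173) = (((7504 - 3140) + (-57 - 82)) + 8261) + 1 = ((4364 - 139) + 8261) + 1 = (4225 + 8261) + 1 = 12486 + 1 = 12487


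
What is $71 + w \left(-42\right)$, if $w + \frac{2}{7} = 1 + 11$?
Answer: $-421$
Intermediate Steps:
$w = \frac{82}{7}$ ($w = - \frac{2}{7} + \left(1 + 11\right) = - \frac{2}{7} + 12 = \frac{82}{7} \approx 11.714$)
$71 + w \left(-42\right) = 71 + \frac{82}{7} \left(-42\right) = 71 - 492 = -421$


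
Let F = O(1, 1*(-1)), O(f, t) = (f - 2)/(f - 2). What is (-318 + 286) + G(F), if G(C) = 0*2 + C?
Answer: -31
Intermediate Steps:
O(f, t) = 1 (O(f, t) = (-2 + f)/(-2 + f) = 1)
F = 1
G(C) = C (G(C) = 0 + C = C)
(-318 + 286) + G(F) = (-318 + 286) + 1 = -32 + 1 = -31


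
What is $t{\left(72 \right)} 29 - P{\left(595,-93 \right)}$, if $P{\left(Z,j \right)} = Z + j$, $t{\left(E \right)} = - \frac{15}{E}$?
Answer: $- \frac{12193}{24} \approx -508.04$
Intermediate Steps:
$t{\left(72 \right)} 29 - P{\left(595,-93 \right)} = - \frac{15}{72} \cdot 29 - \left(595 - 93\right) = \left(-15\right) \frac{1}{72} \cdot 29 - 502 = \left(- \frac{5}{24}\right) 29 - 502 = - \frac{145}{24} - 502 = - \frac{12193}{24}$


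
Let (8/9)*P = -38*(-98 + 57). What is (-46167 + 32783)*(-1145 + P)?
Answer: -8134126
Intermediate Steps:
P = 7011/4 (P = 9*(-38*(-98 + 57))/8 = 9*(-38*(-41))/8 = (9/8)*1558 = 7011/4 ≈ 1752.8)
(-46167 + 32783)*(-1145 + P) = (-46167 + 32783)*(-1145 + 7011/4) = -13384*2431/4 = -8134126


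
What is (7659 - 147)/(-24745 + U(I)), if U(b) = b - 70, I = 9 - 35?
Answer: -7512/24841 ≈ -0.30240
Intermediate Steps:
I = -26
U(b) = -70 + b
(7659 - 147)/(-24745 + U(I)) = (7659 - 147)/(-24745 + (-70 - 26)) = 7512/(-24745 - 96) = 7512/(-24841) = 7512*(-1/24841) = -7512/24841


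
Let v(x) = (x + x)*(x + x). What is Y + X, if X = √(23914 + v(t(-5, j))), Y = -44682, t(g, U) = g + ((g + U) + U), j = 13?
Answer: -44682 + √24938 ≈ -44524.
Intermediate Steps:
t(g, U) = 2*U + 2*g (t(g, U) = g + ((U + g) + U) = g + (g + 2*U) = 2*U + 2*g)
v(x) = 4*x² (v(x) = (2*x)*(2*x) = 4*x²)
X = √24938 (X = √(23914 + 4*(2*13 + 2*(-5))²) = √(23914 + 4*(26 - 10)²) = √(23914 + 4*16²) = √(23914 + 4*256) = √(23914 + 1024) = √24938 ≈ 157.92)
Y + X = -44682 + √24938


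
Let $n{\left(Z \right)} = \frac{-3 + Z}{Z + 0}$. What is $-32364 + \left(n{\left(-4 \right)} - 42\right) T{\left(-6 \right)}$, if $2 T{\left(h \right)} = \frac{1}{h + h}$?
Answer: $- \frac{3106783}{96} \approx -32362.0$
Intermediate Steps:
$n{\left(Z \right)} = \frac{-3 + Z}{Z}$
$T{\left(h \right)} = \frac{1}{4 h}$ ($T{\left(h \right)} = \frac{1}{2 \left(h + h\right)} = \frac{1}{2 \cdot 2 h} = \frac{\frac{1}{2} \frac{1}{h}}{2} = \frac{1}{4 h}$)
$-32364 + \left(n{\left(-4 \right)} - 42\right) T{\left(-6 \right)} = -32364 + \left(\frac{-3 - 4}{-4} - 42\right) \frac{1}{4 \left(-6\right)} = -32364 + \left(\left(- \frac{1}{4}\right) \left(-7\right) - 42\right) \frac{1}{4} \left(- \frac{1}{6}\right) = -32364 + \left(\frac{7}{4} - 42\right) \left(- \frac{1}{24}\right) = -32364 - - \frac{161}{96} = -32364 + \frac{161}{96} = - \frac{3106783}{96}$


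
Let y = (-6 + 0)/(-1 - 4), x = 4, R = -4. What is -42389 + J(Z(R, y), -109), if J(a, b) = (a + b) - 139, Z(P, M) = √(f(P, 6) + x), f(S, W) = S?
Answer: -42637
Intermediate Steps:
y = 6/5 (y = -6/(-5) = -6*(-⅕) = 6/5 ≈ 1.2000)
Z(P, M) = √(4 + P) (Z(P, M) = √(P + 4) = √(4 + P))
J(a, b) = -139 + a + b
-42389 + J(Z(R, y), -109) = -42389 + (-139 + √(4 - 4) - 109) = -42389 + (-139 + √0 - 109) = -42389 + (-139 + 0 - 109) = -42389 - 248 = -42637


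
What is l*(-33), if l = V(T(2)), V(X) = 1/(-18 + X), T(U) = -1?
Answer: 33/19 ≈ 1.7368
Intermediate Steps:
l = -1/19 (l = 1/(-18 - 1) = 1/(-19) = -1/19 ≈ -0.052632)
l*(-33) = -1/19*(-33) = 33/19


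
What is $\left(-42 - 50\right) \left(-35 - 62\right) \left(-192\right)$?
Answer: $-1713408$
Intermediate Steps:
$\left(-42 - 50\right) \left(-35 - 62\right) \left(-192\right) = \left(-92\right) \left(-97\right) \left(-192\right) = 8924 \left(-192\right) = -1713408$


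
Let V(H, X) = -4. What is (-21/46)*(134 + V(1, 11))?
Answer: -1365/23 ≈ -59.348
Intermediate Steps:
(-21/46)*(134 + V(1, 11)) = (-21/46)*(134 - 4) = -21*1/46*130 = -21/46*130 = -1365/23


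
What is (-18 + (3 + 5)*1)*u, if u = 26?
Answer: -260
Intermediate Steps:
(-18 + (3 + 5)*1)*u = (-18 + (3 + 5)*1)*26 = (-18 + 8*1)*26 = (-18 + 8)*26 = -10*26 = -260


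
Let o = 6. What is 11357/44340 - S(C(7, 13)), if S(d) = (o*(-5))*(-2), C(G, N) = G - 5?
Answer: -2649043/44340 ≈ -59.744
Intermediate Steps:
C(G, N) = -5 + G
S(d) = 60 (S(d) = (6*(-5))*(-2) = -30*(-2) = 60)
11357/44340 - S(C(7, 13)) = 11357/44340 - 1*60 = 11357*(1/44340) - 60 = 11357/44340 - 60 = -2649043/44340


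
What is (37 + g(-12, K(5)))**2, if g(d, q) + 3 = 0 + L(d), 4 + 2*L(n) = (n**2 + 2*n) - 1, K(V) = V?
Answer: 33489/4 ≈ 8372.3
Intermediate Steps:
L(n) = -5/2 + n + n**2/2 (L(n) = -2 + ((n**2 + 2*n) - 1)/2 = -2 + (-1 + n**2 + 2*n)/2 = -2 + (-1/2 + n + n**2/2) = -5/2 + n + n**2/2)
g(d, q) = -11/2 + d + d**2/2 (g(d, q) = -3 + (0 + (-5/2 + d + d**2/2)) = -3 + (-5/2 + d + d**2/2) = -11/2 + d + d**2/2)
(37 + g(-12, K(5)))**2 = (37 + (-11/2 - 12 + (1/2)*(-12)**2))**2 = (37 + (-11/2 - 12 + (1/2)*144))**2 = (37 + (-11/2 - 12 + 72))**2 = (37 + 109/2)**2 = (183/2)**2 = 33489/4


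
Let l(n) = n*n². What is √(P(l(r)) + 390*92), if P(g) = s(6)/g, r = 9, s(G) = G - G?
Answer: 2*√8970 ≈ 189.42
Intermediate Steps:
s(G) = 0
l(n) = n³
P(g) = 0 (P(g) = 0/g = 0)
√(P(l(r)) + 390*92) = √(0 + 390*92) = √(0 + 35880) = √35880 = 2*√8970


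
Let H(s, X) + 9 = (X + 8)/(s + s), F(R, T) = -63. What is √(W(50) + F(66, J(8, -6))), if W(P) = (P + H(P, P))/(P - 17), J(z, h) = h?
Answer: 21*I*√14/10 ≈ 7.8575*I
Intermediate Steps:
H(s, X) = -9 + (8 + X)/(2*s) (H(s, X) = -9 + (X + 8)/(s + s) = -9 + (8 + X)/((2*s)) = -9 + (8 + X)*(1/(2*s)) = -9 + (8 + X)/(2*s))
W(P) = (P + (8 - 17*P)/(2*P))/(-17 + P) (W(P) = (P + (8 + P - 18*P)/(2*P))/(P - 17) = (P + (8 - 17*P)/(2*P))/(-17 + P))
√(W(50) + F(66, J(8, -6))) = √((4 + 50² - 17/2*50)/(50*(-17 + 50)) - 63) = √((1/50)*(4 + 2500 - 425)/33 - 63) = √((1/50)*(1/33)*2079 - 63) = √(63/50 - 63) = √(-3087/50) = 21*I*√14/10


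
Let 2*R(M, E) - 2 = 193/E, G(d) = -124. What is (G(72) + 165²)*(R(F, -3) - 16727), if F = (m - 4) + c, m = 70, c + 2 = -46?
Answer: -2724978449/6 ≈ -4.5416e+8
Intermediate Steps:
c = -48 (c = -2 - 46 = -48)
F = 18 (F = (70 - 4) - 48 = 66 - 48 = 18)
R(M, E) = 1 + 193/(2*E) (R(M, E) = 1 + (193/E)/2 = 1 + 193/(2*E))
(G(72) + 165²)*(R(F, -3) - 16727) = (-124 + 165²)*((193/2 - 3)/(-3) - 16727) = (-124 + 27225)*(-⅓*187/2 - 16727) = 27101*(-187/6 - 16727) = 27101*(-100549/6) = -2724978449/6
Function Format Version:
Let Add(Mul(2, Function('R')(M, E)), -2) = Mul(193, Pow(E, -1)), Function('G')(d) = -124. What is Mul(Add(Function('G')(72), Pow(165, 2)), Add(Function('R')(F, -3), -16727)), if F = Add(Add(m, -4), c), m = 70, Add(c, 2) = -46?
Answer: Rational(-2724978449, 6) ≈ -4.5416e+8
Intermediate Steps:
c = -48 (c = Add(-2, -46) = -48)
F = 18 (F = Add(Add(70, -4), -48) = Add(66, -48) = 18)
Function('R')(M, E) = Add(1, Mul(Rational(193, 2), Pow(E, -1))) (Function('R')(M, E) = Add(1, Mul(Rational(1, 2), Mul(193, Pow(E, -1)))) = Add(1, Mul(Rational(193, 2), Pow(E, -1))))
Mul(Add(Function('G')(72), Pow(165, 2)), Add(Function('R')(F, -3), -16727)) = Mul(Add(-124, Pow(165, 2)), Add(Mul(Pow(-3, -1), Add(Rational(193, 2), -3)), -16727)) = Mul(Add(-124, 27225), Add(Mul(Rational(-1, 3), Rational(187, 2)), -16727)) = Mul(27101, Add(Rational(-187, 6), -16727)) = Mul(27101, Rational(-100549, 6)) = Rational(-2724978449, 6)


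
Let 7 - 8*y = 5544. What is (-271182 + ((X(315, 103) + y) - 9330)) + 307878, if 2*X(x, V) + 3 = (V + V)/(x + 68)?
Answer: 81724981/3064 ≈ 26673.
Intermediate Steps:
y = -5537/8 (y = 7/8 - ⅛*5544 = 7/8 - 693 = -5537/8 ≈ -692.13)
X(x, V) = -3/2 + V/(68 + x) (X(x, V) = -3/2 + ((V + V)/(x + 68))/2 = -3/2 + ((2*V)/(68 + x))/2 = -3/2 + (2*V/(68 + x))/2 = -3/2 + V/(68 + x))
(-271182 + ((X(315, 103) + y) - 9330)) + 307878 = (-271182 + (((-102 + 103 - 3/2*315)/(68 + 315) - 5537/8) - 9330)) + 307878 = (-271182 + (((-102 + 103 - 945/2)/383 - 5537/8) - 9330)) + 307878 = (-271182 + (((1/383)*(-943/2) - 5537/8) - 9330)) + 307878 = (-271182 + ((-943/766 - 5537/8) - 9330)) + 307878 = (-271182 + (-2124443/3064 - 9330)) + 307878 = (-271182 - 30711563/3064) + 307878 = -861613211/3064 + 307878 = 81724981/3064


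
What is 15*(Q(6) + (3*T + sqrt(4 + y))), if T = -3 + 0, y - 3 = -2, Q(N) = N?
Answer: -45 + 15*sqrt(5) ≈ -11.459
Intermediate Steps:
y = 1 (y = 3 - 2 = 1)
T = -3
15*(Q(6) + (3*T + sqrt(4 + y))) = 15*(6 + (3*(-3) + sqrt(4 + 1))) = 15*(6 + (-9 + sqrt(5))) = 15*(-3 + sqrt(5)) = -45 + 15*sqrt(5)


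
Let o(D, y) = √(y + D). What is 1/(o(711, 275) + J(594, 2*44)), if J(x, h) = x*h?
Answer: 26136/1366180499 - √986/2732360998 ≈ 1.9119e-5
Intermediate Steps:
o(D, y) = √(D + y)
J(x, h) = h*x
1/(o(711, 275) + J(594, 2*44)) = 1/(√(711 + 275) + (2*44)*594) = 1/(√986 + 88*594) = 1/(√986 + 52272) = 1/(52272 + √986)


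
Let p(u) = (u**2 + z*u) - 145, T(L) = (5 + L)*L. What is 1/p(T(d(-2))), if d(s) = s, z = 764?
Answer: -1/4693 ≈ -0.00021308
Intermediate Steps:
T(L) = L*(5 + L)
p(u) = -145 + u**2 + 764*u (p(u) = (u**2 + 764*u) - 145 = -145 + u**2 + 764*u)
1/p(T(d(-2))) = 1/(-145 + (-2*(5 - 2))**2 + 764*(-2*(5 - 2))) = 1/(-145 + (-2*3)**2 + 764*(-2*3)) = 1/(-145 + (-6)**2 + 764*(-6)) = 1/(-145 + 36 - 4584) = 1/(-4693) = -1/4693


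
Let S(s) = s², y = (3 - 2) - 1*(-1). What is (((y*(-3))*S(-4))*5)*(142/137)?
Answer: -68160/137 ≈ -497.52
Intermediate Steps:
y = 2 (y = 1 + 1 = 2)
(((y*(-3))*S(-4))*5)*(142/137) = (((2*(-3))*(-4)²)*5)*(142/137) = (-6*16*5)*(142*(1/137)) = -96*5*(142/137) = -480*142/137 = -68160/137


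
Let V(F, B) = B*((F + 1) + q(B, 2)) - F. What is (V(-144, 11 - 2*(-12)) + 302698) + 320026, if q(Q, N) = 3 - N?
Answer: 617898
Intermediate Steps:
V(F, B) = -F + B*(2 + F) (V(F, B) = B*((F + 1) + (3 - 1*2)) - F = B*((1 + F) + (3 - 2)) - F = B*((1 + F) + 1) - F = B*(2 + F) - F = -F + B*(2 + F))
(V(-144, 11 - 2*(-12)) + 302698) + 320026 = ((-1*(-144) + 2*(11 - 2*(-12)) + (11 - 2*(-12))*(-144)) + 302698) + 320026 = ((144 + 2*(11 + 24) + (11 + 24)*(-144)) + 302698) + 320026 = ((144 + 2*35 + 35*(-144)) + 302698) + 320026 = ((144 + 70 - 5040) + 302698) + 320026 = (-4826 + 302698) + 320026 = 297872 + 320026 = 617898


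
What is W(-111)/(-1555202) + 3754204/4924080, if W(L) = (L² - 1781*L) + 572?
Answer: 54563785301/87022034820 ≈ 0.62701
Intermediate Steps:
W(L) = 572 + L² - 1781*L
W(-111)/(-1555202) + 3754204/4924080 = (572 + (-111)² - 1781*(-111))/(-1555202) + 3754204/4924080 = (572 + 12321 + 197691)*(-1/1555202) + 3754204*(1/4924080) = 210584*(-1/1555202) + 938551/1231020 = -9572/70691 + 938551/1231020 = 54563785301/87022034820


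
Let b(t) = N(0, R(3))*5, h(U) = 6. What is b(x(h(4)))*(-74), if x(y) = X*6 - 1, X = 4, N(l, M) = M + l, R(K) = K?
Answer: -1110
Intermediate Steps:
x(y) = 23 (x(y) = 4*6 - 1 = 24 - 1 = 23)
b(t) = 15 (b(t) = (3 + 0)*5 = 3*5 = 15)
b(x(h(4)))*(-74) = 15*(-74) = -1110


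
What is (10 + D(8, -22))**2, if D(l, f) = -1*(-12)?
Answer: 484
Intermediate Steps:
D(l, f) = 12
(10 + D(8, -22))**2 = (10 + 12)**2 = 22**2 = 484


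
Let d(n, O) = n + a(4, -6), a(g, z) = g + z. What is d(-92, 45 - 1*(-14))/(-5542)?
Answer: 47/2771 ≈ 0.016961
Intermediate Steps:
d(n, O) = -2 + n (d(n, O) = n + (4 - 6) = n - 2 = -2 + n)
d(-92, 45 - 1*(-14))/(-5542) = (-2 - 92)/(-5542) = -94*(-1/5542) = 47/2771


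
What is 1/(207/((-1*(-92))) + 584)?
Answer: 4/2345 ≈ 0.0017058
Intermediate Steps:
1/(207/((-1*(-92))) + 584) = 1/(207/92 + 584) = 1/(207*(1/92) + 584) = 1/(9/4 + 584) = 1/(2345/4) = 4/2345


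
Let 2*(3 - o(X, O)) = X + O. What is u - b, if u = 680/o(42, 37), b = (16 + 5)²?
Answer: -33553/73 ≈ -459.63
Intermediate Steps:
o(X, O) = 3 - O/2 - X/2 (o(X, O) = 3 - (X + O)/2 = 3 - (O + X)/2 = 3 + (-O/2 - X/2) = 3 - O/2 - X/2)
b = 441 (b = 21² = 441)
u = -1360/73 (u = 680/(3 - ½*37 - ½*42) = 680/(3 - 37/2 - 21) = 680/(-73/2) = 680*(-2/73) = -1360/73 ≈ -18.630)
u - b = -1360/73 - 1*441 = -1360/73 - 441 = -33553/73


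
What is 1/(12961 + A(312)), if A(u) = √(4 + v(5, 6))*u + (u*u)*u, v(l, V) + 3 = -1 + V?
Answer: 2337253/71015770573189 - 24*√6/71015770573189 ≈ 3.2911e-8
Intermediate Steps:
v(l, V) = -4 + V (v(l, V) = -3 + (-1 + V) = -4 + V)
A(u) = u³ + u*√6 (A(u) = √(4 + (-4 + 6))*u + (u*u)*u = √(4 + 2)*u + u²*u = √6*u + u³ = u*√6 + u³ = u³ + u*√6)
1/(12961 + A(312)) = 1/(12961 + 312*(√6 + 312²)) = 1/(12961 + 312*(√6 + 97344)) = 1/(12961 + 312*(97344 + √6)) = 1/(12961 + (30371328 + 312*√6)) = 1/(30384289 + 312*√6)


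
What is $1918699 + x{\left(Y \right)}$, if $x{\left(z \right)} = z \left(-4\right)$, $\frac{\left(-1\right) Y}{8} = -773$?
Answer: $1893963$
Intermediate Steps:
$Y = 6184$ ($Y = \left(-8\right) \left(-773\right) = 6184$)
$x{\left(z \right)} = - 4 z$
$1918699 + x{\left(Y \right)} = 1918699 - 24736 = 1893963$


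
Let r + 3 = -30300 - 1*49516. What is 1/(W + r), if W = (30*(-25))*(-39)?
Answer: -1/50569 ≈ -1.9775e-5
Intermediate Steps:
W = 29250 (W = -750*(-39) = 29250)
r = -79819 (r = -3 + (-30300 - 1*49516) = -3 + (-30300 - 49516) = -3 - 79816 = -79819)
1/(W + r) = 1/(29250 - 79819) = 1/(-50569) = -1/50569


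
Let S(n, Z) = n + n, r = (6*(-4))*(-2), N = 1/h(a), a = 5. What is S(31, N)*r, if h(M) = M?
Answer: 2976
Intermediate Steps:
N = 1/5 ≈ 0.20000
r = 48 (r = -24*(-2) = 48)
S(n, Z) = 2*n
S(31, N)*r = (2*31)*48 = 62*48 = 2976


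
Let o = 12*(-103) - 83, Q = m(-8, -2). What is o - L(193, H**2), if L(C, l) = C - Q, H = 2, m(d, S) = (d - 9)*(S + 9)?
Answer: -1631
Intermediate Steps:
m(d, S) = (-9 + d)*(9 + S)
Q = -119 (Q = -81 - 9*(-2) + 9*(-8) - 2*(-8) = -81 + 18 - 72 + 16 = -119)
o = -1319 (o = -1236 - 83 = -1319)
L(C, l) = 119 + C (L(C, l) = C - 1*(-119) = C + 119 = 119 + C)
o - L(193, H**2) = -1319 - (119 + 193) = -1319 - 1*312 = -1319 - 312 = -1631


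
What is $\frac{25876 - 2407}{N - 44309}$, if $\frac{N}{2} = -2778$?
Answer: $- \frac{23469}{49865} \approx -0.47065$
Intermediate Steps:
$N = -5556$ ($N = 2 \left(-2778\right) = -5556$)
$\frac{25876 - 2407}{N - 44309} = \frac{25876 - 2407}{-5556 - 44309} = \frac{23469}{-49865} = 23469 \left(- \frac{1}{49865}\right) = - \frac{23469}{49865}$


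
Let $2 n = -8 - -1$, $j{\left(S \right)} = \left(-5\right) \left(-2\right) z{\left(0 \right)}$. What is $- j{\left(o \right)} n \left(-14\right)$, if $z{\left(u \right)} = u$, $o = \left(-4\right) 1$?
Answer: $0$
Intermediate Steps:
$o = -4$
$j{\left(S \right)} = 0$ ($j{\left(S \right)} = \left(-5\right) \left(-2\right) 0 = 10 \cdot 0 = 0$)
$n = - \frac{7}{2}$ ($n = \frac{-8 - -1}{2} = \frac{-8 + 1}{2} = \frac{1}{2} \left(-7\right) = - \frac{7}{2} \approx -3.5$)
$- j{\left(o \right)} n \left(-14\right) = - 0 \left(- \frac{7}{2}\right) \left(-14\right) = - 0 \left(-14\right) = \left(-1\right) 0 = 0$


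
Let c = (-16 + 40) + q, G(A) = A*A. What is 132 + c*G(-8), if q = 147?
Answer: 11076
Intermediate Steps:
G(A) = A²
c = 171 (c = (-16 + 40) + 147 = 24 + 147 = 171)
132 + c*G(-8) = 132 + 171*(-8)² = 132 + 171*64 = 132 + 10944 = 11076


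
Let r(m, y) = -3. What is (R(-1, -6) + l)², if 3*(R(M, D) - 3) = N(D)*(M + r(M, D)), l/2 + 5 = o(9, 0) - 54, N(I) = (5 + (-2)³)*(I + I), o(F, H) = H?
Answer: 26569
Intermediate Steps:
N(I) = -6*I (N(I) = (5 - 8)*(2*I) = -6*I)
l = -118 (l = -10 + 2*(0 - 54) = -10 + 2*(-54) = -10 - 108 = -118)
R(M, D) = 3 - 2*D*(-3 + M) (R(M, D) = 3 + ((-6*D)*(M - 3))/3 = 3 + ((-6*D)*(-3 + M))/3 = 3 + (-6*D*(-3 + M))/3 = 3 - 2*D*(-3 + M))
(R(-1, -6) + l)² = ((3 + 6*(-6) - 2*(-6)*(-1)) - 118)² = ((3 - 36 - 12) - 118)² = (-45 - 118)² = (-163)² = 26569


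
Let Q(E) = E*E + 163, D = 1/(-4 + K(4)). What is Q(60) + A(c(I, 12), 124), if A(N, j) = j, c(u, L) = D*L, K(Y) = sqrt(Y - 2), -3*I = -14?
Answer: 3887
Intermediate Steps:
I = 14/3 (I = -1/3*(-14) = 14/3 ≈ 4.6667)
K(Y) = sqrt(-2 + Y)
D = 1/(-4 + sqrt(2)) (D = 1/(-4 + sqrt(-2 + 4)) = 1/(-4 + sqrt(2)) ≈ -0.38673)
c(u, L) = L*(-2/7 - sqrt(2)/14) (c(u, L) = (-2/7 - sqrt(2)/14)*L = L*(-2/7 - sqrt(2)/14))
Q(E) = 163 + E**2 (Q(E) = E**2 + 163 = 163 + E**2)
Q(60) + A(c(I, 12), 124) = (163 + 60**2) + 124 = (163 + 3600) + 124 = 3763 + 124 = 3887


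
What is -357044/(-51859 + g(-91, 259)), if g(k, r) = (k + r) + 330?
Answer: 357044/51361 ≈ 6.9517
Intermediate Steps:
g(k, r) = 330 + k + r
-357044/(-51859 + g(-91, 259)) = -357044/(-51859 + (330 - 91 + 259)) = -357044/(-51859 + 498) = -357044/(-51361) = -357044*(-1/51361) = 357044/51361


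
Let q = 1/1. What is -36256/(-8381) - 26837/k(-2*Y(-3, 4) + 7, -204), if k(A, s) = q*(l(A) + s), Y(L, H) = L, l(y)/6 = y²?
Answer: -195553537/6788610 ≈ -28.806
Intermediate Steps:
l(y) = 6*y²
q = 1
k(A, s) = s + 6*A² (k(A, s) = 1*(6*A² + s) = 1*(s + 6*A²) = s + 6*A²)
-36256/(-8381) - 26837/k(-2*Y(-3, 4) + 7, -204) = -36256/(-8381) - 26837/(-204 + 6*(-2*(-3) + 7)²) = -36256*(-1/8381) - 26837/(-204 + 6*(6 + 7)²) = 36256/8381 - 26837/(-204 + 6*13²) = 36256/8381 - 26837/(-204 + 6*169) = 36256/8381 - 26837/(-204 + 1014) = 36256/8381 - 26837/810 = -195553537/6788610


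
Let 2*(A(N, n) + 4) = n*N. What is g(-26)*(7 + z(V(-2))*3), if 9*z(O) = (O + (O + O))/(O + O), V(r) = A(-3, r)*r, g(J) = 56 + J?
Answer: 225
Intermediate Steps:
A(N, n) = -4 + N*n/2 (A(N, n) = -4 + (n*N)/2 = -4 + (N*n)/2 = -4 + N*n/2)
V(r) = r*(-4 - 3*r/2) (V(r) = (-4 + (1/2)*(-3)*r)*r = (-4 - 3*r/2)*r = r*(-4 - 3*r/2))
z(O) = 1/6 (z(O) = ((O + (O + O))/(O + O))/9 = ((O + 2*O)/((2*O)))/9 = ((3*O)*(1/(2*O)))/9 = (1/9)*(3/2) = 1/6)
g(-26)*(7 + z(V(-2))*3) = (56 - 26)*(7 + (1/6)*3) = 30*(7 + 1/2) = 30*(15/2) = 225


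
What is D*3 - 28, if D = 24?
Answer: 44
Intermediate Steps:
D*3 - 28 = 24*3 - 28 = 72 - 28 = 44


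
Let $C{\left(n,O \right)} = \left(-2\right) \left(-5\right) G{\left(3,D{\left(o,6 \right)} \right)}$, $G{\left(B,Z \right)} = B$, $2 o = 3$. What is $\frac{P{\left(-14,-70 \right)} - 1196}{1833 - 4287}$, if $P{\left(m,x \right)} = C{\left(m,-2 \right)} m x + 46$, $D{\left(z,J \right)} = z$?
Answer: $- \frac{14125}{1227} \approx -11.512$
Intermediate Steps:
$o = \frac{3}{2}$ ($o = \frac{1}{2} \cdot 3 = \frac{3}{2} \approx 1.5$)
$C{\left(n,O \right)} = 30$ ($C{\left(n,O \right)} = \left(-2\right) \left(-5\right) 3 = 10 \cdot 3 = 30$)
$P{\left(m,x \right)} = 46 + 30 m x$ ($P{\left(m,x \right)} = 30 m x + 46 = 46 + 30 m x$)
$\frac{P{\left(-14,-70 \right)} - 1196}{1833 - 4287} = \frac{\left(46 + 30 \left(-14\right) \left(-70\right)\right) - 1196}{1833 - 4287} = \frac{\left(46 + 29400\right) - 1196}{-2454} = \left(29446 - 1196\right) \left(- \frac{1}{2454}\right) = 28250 \left(- \frac{1}{2454}\right) = - \frac{14125}{1227}$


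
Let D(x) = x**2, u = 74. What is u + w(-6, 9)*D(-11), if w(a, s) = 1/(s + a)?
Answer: 343/3 ≈ 114.33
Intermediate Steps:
w(a, s) = 1/(a + s)
u + w(-6, 9)*D(-11) = 74 + (-11)**2/(-6 + 9) = 74 + 121/3 = 343/3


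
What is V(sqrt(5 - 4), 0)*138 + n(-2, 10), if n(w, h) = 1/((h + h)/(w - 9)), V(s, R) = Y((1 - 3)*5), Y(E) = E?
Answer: -27611/20 ≈ -1380.6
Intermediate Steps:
V(s, R) = -10 (V(s, R) = (1 - 3)*5 = -2*5 = -10)
n(w, h) = (-9 + w)/(2*h) (n(w, h) = 1/((2*h)/(-9 + w)) = 1/(2*h/(-9 + w)) = (-9 + w)/(2*h))
V(sqrt(5 - 4), 0)*138 + n(-2, 10) = -10*138 + (1/2)*(-9 - 2)/10 = -1380 + (1/2)*(1/10)*(-11) = -1380 - 11/20 = -27611/20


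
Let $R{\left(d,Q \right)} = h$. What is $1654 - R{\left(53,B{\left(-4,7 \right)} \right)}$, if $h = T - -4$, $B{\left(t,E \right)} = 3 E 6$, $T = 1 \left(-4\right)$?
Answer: $1654$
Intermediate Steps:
$T = -4$
$B{\left(t,E \right)} = 18 E$
$h = 0$ ($h = -4 - -4 = -4 + 4 = 0$)
$R{\left(d,Q \right)} = 0$
$1654 - R{\left(53,B{\left(-4,7 \right)} \right)} = 1654 - 0 = 1654 + 0 = 1654$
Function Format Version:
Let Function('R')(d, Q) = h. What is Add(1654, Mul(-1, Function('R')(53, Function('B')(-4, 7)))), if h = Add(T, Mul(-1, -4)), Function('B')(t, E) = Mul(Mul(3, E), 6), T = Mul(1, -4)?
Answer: 1654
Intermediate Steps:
T = -4
Function('B')(t, E) = Mul(18, E)
h = 0 (h = Add(-4, Mul(-1, -4)) = Add(-4, 4) = 0)
Function('R')(d, Q) = 0
Add(1654, Mul(-1, Function('R')(53, Function('B')(-4, 7)))) = Add(1654, Mul(-1, 0)) = Add(1654, 0) = 1654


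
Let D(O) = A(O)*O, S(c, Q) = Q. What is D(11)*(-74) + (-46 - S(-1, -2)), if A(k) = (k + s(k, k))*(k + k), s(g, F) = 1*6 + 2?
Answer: -340296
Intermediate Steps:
s(g, F) = 8 (s(g, F) = 6 + 2 = 8)
A(k) = 2*k*(8 + k) (A(k) = (k + 8)*(k + k) = (8 + k)*(2*k) = 2*k*(8 + k))
D(O) = 2*O²*(8 + O) (D(O) = (2*O*(8 + O))*O = 2*O²*(8 + O))
D(11)*(-74) + (-46 - S(-1, -2)) = (2*11²*(8 + 11))*(-74) + (-46 - 1*(-2)) = (2*121*19)*(-74) + (-46 + 2) = 4598*(-74) - 44 = -340252 - 44 = -340296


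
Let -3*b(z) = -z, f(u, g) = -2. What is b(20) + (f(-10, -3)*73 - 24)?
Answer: -490/3 ≈ -163.33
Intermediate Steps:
b(z) = z/3 (b(z) = -(-1)*z/3 = z/3)
b(20) + (f(-10, -3)*73 - 24) = (1/3)*20 + (-2*73 - 24) = 20/3 + (-146 - 24) = 20/3 - 170 = -490/3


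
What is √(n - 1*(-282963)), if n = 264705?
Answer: 6*√15213 ≈ 740.05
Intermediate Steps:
√(n - 1*(-282963)) = √(264705 - 1*(-282963)) = √(264705 + 282963) = √547668 = 6*√15213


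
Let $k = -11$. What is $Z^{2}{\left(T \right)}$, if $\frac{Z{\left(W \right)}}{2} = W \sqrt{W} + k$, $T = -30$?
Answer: $-107516 + 2640 i \sqrt{30} \approx -1.0752 \cdot 10^{5} + 14460.0 i$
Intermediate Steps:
$Z{\left(W \right)} = -22 + 2 W^{\frac{3}{2}}$ ($Z{\left(W \right)} = 2 \left(W \sqrt{W} - 11\right) = 2 \left(W^{\frac{3}{2}} - 11\right) = 2 \left(-11 + W^{\frac{3}{2}}\right) = -22 + 2 W^{\frac{3}{2}}$)
$Z^{2}{\left(T \right)} = \left(-22 + 2 \left(-30\right)^{\frac{3}{2}}\right)^{2} = \left(-22 + 2 \left(- 30 i \sqrt{30}\right)\right)^{2} = \left(-22 - 60 i \sqrt{30}\right)^{2}$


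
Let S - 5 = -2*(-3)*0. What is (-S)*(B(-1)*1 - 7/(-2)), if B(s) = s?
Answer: -25/2 ≈ -12.500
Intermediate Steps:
S = 5 (S = 5 - 2*(-3)*0 = 5 + 6*0 = 5 + 0 = 5)
(-S)*(B(-1)*1 - 7/(-2)) = (-1*5)*(-1*1 - 7/(-2)) = -5*(-1 - 7*(-1/2)) = -5*(-1 + 7/2) = -5*5/2 = -25/2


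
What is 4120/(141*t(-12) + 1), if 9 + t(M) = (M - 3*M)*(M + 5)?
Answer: -1030/6239 ≈ -0.16509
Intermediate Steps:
t(M) = -9 - 2*M*(5 + M) (t(M) = -9 + (M - 3*M)*(M + 5) = -9 + (-2*M)*(5 + M) = -9 - 2*M*(5 + M))
4120/(141*t(-12) + 1) = 4120/(141*(-9 - 10*(-12) - 2*(-12)²) + 1) = 4120/(141*(-9 + 120 - 2*144) + 1) = 4120/(141*(-9 + 120 - 288) + 1) = 4120/(141*(-177) + 1) = 4120/(-24957 + 1) = 4120/(-24956) = 4120*(-1/24956) = -1030/6239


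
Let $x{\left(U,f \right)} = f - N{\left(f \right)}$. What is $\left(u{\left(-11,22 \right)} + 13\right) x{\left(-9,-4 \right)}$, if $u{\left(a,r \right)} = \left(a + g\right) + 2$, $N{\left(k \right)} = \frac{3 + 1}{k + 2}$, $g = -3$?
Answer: $-2$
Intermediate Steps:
$N{\left(k \right)} = \frac{4}{2 + k}$
$u{\left(a,r \right)} = -1 + a$ ($u{\left(a,r \right)} = \left(a - 3\right) + 2 = \left(-3 + a\right) + 2 = -1 + a$)
$x{\left(U,f \right)} = f - \frac{4}{2 + f}$
$\left(u{\left(-11,22 \right)} + 13\right) x{\left(-9,-4 \right)} = \left(\left(-1 - 11\right) + 13\right) \frac{-4 - 4 \left(2 - 4\right)}{2 - 4} = \left(-12 + 13\right) \frac{-4 - -8}{-2} = 1 \left(- \frac{-4 + 8}{2}\right) = 1 \left(\left(- \frac{1}{2}\right) 4\right) = 1 \left(-2\right) = -2$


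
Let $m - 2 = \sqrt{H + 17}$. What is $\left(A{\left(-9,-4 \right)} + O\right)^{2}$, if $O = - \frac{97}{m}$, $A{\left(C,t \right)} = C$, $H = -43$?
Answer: $\frac{- 11119 i + 2070 \sqrt{26}}{2 \left(2 \sqrt{26} + 11 i\right)} \approx -32.598 - 509.99 i$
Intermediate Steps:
$m = 2 + i \sqrt{26}$ ($m = 2 + \sqrt{-43 + 17} = 2 + \sqrt{-26} = 2 + i \sqrt{26} \approx 2.0 + 5.099 i$)
$O = - \frac{97}{2 + i \sqrt{26}} \approx -6.4667 + 16.487 i$
$\left(A{\left(-9,-4 \right)} + O\right)^{2} = \left(-9 - \left(\frac{97}{15} - \frac{97 i \sqrt{26}}{30}\right)\right)^{2} = \left(- \frac{232}{15} + \frac{97 i \sqrt{26}}{30}\right)^{2}$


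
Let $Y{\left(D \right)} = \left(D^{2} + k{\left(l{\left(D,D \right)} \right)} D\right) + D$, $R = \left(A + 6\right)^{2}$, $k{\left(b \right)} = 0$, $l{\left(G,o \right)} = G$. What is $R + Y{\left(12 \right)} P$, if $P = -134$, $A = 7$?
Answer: $-20735$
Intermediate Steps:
$R = 169$ ($R = \left(7 + 6\right)^{2} = 13^{2} = 169$)
$Y{\left(D \right)} = D + D^{2}$ ($Y{\left(D \right)} = \left(D^{2} + 0 D\right) + D = \left(D^{2} + 0\right) + D = D^{2} + D = D + D^{2}$)
$R + Y{\left(12 \right)} P = 169 + 12 \left(1 + 12\right) \left(-134\right) = 169 + 12 \cdot 13 \left(-134\right) = 169 + 156 \left(-134\right) = 169 - 20904 = -20735$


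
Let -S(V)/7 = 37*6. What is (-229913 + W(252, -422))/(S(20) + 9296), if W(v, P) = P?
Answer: -32905/1106 ≈ -29.751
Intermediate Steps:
S(V) = -1554 (S(V) = -259*6 = -7*222 = -1554)
(-229913 + W(252, -422))/(S(20) + 9296) = (-229913 - 422)/(-1554 + 9296) = -230335/7742 = -230335*1/7742 = -32905/1106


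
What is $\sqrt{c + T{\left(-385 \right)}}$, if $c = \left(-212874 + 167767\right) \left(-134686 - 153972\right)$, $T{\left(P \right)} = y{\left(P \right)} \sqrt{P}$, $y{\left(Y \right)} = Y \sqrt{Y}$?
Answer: $\sqrt{13020644631} \approx 1.1411 \cdot 10^{5}$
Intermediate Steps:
$y{\left(Y \right)} = Y^{\frac{3}{2}}$
$T{\left(P \right)} = P^{2}$ ($T{\left(P \right)} = P^{\frac{3}{2}} \sqrt{P} = P^{2}$)
$c = 13020496406$ ($c = \left(-45107\right) \left(-288658\right) = 13020496406$)
$\sqrt{c + T{\left(-385 \right)}} = \sqrt{13020496406 + \left(-385\right)^{2}} = \sqrt{13020496406 + 148225} = \sqrt{13020644631}$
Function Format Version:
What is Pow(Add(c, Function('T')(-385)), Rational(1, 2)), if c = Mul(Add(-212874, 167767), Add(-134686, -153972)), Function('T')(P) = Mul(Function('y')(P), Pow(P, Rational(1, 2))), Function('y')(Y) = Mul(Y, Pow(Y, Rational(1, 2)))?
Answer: Pow(13020644631, Rational(1, 2)) ≈ 1.1411e+5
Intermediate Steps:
Function('y')(Y) = Pow(Y, Rational(3, 2))
Function('T')(P) = Pow(P, 2) (Function('T')(P) = Mul(Pow(P, Rational(3, 2)), Pow(P, Rational(1, 2))) = Pow(P, 2))
c = 13020496406 (c = Mul(-45107, -288658) = 13020496406)
Pow(Add(c, Function('T')(-385)), Rational(1, 2)) = Pow(Add(13020496406, Pow(-385, 2)), Rational(1, 2)) = Pow(Add(13020496406, 148225), Rational(1, 2)) = Pow(13020644631, Rational(1, 2))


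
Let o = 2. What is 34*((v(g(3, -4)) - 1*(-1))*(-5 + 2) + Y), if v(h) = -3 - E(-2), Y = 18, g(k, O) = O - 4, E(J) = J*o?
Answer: 408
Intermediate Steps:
E(J) = 2*J (E(J) = J*2 = 2*J)
g(k, O) = -4 + O
v(h) = 1 (v(h) = -3 - 2*(-2) = -3 - 1*(-4) = -3 + 4 = 1)
34*((v(g(3, -4)) - 1*(-1))*(-5 + 2) + Y) = 34*((1 - 1*(-1))*(-5 + 2) + 18) = 34*((1 + 1)*(-3) + 18) = 34*(2*(-3) + 18) = 34*(-6 + 18) = 34*12 = 408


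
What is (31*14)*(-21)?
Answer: -9114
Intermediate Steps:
(31*14)*(-21) = 434*(-21) = -9114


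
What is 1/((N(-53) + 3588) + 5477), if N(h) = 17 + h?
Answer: 1/9029 ≈ 0.00011075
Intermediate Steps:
1/((N(-53) + 3588) + 5477) = 1/(((17 - 53) + 3588) + 5477) = 1/((-36 + 3588) + 5477) = 1/(3552 + 5477) = 1/9029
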